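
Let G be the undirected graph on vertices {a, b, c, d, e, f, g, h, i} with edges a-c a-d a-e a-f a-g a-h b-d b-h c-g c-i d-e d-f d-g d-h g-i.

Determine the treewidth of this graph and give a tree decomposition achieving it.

Treewidth 2.
One optimal decomposition is:
Bags: B1 = {a, d, g}  B2 = {a, c, g}  B3 = {c, g, i}  B4 = {a, d, e}  B5 = {a, d, h}  B6 = {a, d, f}  B7 = {b, d, h}
Tree: B1–B2, B2–B3, B1–B4, B1–B5, B1–B6, B5–B7

Each bag holds 3 vertices, so the decomposition has width 2, which upper-bounds the treewidth. Conversely, {a, d, g} is a clique of size 3, and the vertices of any clique must share a bag in every tree decomposition; so some bag has ≥ 3 vertices and tw(G) ≥ 2. Therefore the treewidth is 2.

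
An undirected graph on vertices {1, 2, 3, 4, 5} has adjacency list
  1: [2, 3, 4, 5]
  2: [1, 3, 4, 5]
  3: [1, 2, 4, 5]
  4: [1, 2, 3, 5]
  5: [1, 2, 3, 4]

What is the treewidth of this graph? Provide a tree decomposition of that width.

Treewidth 4.
Bags: B1 = {1, 2, 3, 4, 5}
Tree: (single bag)

A single bag containing all 5 vertices is trivially a valid decomposition of width 4. Conversely, {1, 2, 3, 4, 5} is a clique of size 5, and the vertices of any clique must share a bag in every tree decomposition; so some bag has ≥ 5 vertices and tw(G) ≥ 4. The upper and lower bounds meet at 4, so that is the treewidth.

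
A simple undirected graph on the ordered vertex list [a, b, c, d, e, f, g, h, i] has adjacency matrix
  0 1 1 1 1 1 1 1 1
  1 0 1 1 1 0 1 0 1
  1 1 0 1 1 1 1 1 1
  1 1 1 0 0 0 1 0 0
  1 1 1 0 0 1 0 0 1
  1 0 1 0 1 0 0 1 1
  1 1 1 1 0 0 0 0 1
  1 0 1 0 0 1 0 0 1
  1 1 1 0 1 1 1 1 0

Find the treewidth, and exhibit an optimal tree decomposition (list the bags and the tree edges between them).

Treewidth 4.
Bags: B1 = {a, b, c, g, i}  B2 = {a, b, c, e, i}  B3 = {a, b, c, d, g}  B4 = {a, c, e, f, i}  B5 = {a, c, f, h, i}
Tree: B1–B2, B1–B3, B2–B4, B4–B5

Each bag holds 5 vertices, so the decomposition has width 4, which upper-bounds the treewidth. For the lower bound, the 5 vertices {a, b, c, d, g} are pairwise adjacent, and any tree decomposition puts a clique entirely inside one bag — forcing width ≥ 4. Therefore the treewidth is 4.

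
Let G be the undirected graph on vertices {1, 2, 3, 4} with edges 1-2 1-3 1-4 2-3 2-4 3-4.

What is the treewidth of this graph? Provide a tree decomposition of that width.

A single bag containing all 4 vertices is trivially a valid decomposition of width 3. Conversely, {1, 2, 3, 4} is a clique of size 4, and the vertices of any clique must share a bag in every tree decomposition; so some bag has ≥ 4 vertices and tw(G) ≥ 3. Combining the bounds, tw(G) = 3.

Treewidth 3.
One such decomposition:
Bags: B1 = {1, 2, 3, 4}
Tree: (single bag)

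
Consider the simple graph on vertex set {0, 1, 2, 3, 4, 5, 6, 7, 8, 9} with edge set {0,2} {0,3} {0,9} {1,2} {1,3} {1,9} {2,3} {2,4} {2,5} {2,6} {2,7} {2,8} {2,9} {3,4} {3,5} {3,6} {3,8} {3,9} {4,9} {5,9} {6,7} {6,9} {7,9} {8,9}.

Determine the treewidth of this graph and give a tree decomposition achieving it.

Every bag has size at most 4, so the width is 4 − 1 = 3 and tw(G) ≤ 3. For the lower bound, the 4 vertices {0, 2, 3, 9} are pairwise adjacent, and any tree decomposition puts a clique entirely inside one bag — forcing width ≥ 3. The upper and lower bounds meet at 3, so that is the treewidth.

Treewidth 3.
Bags: B1 = {2, 3, 5, 9}  B2 = {1, 2, 3, 9}  B3 = {2, 3, 6, 9}  B4 = {2, 6, 7, 9}  B5 = {2, 3, 8, 9}  B6 = {0, 2, 3, 9}  B7 = {2, 3, 4, 9}
Tree: B1–B2, B1–B3, B3–B4, B2–B5, B2–B6, B6–B7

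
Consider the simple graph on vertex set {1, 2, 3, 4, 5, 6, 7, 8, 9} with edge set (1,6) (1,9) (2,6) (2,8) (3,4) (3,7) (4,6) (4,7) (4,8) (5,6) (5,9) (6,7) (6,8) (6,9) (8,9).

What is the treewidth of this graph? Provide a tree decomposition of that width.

The largest bag has 3 vertices, giving width 2; this decomposition certifies tw(G) ≤ 2. For the lower bound, the 3 vertices {3, 4, 7} are pairwise adjacent, and any tree decomposition puts a clique entirely inside one bag — forcing width ≥ 2. Therefore the treewidth is 2.

Treewidth 2.
Bags: B1 = {4, 6, 8}  B2 = {2, 6, 8}  B3 = {6, 8, 9}  B4 = {4, 6, 7}  B5 = {1, 6, 9}  B6 = {3, 4, 7}  B7 = {5, 6, 9}
Tree: B1–B2, B1–B3, B1–B4, B3–B5, B4–B6, B3–B7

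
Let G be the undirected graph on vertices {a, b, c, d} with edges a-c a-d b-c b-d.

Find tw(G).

A width-2 tree decomposition is:
Bags: B1 = {b, c, d}  B2 = {a, c, d}
Tree: B1–B2
Each bag holds 3 vertices, so the decomposition has width 2, which upper-bounds the treewidth. Since d–b–c–a–d is a cycle in G, G is not acyclic. Forests are exactly the graphs of treewidth ≤ 1, so tw(G) ≥ 2. The upper and lower bounds meet at 2, so that is the treewidth.

2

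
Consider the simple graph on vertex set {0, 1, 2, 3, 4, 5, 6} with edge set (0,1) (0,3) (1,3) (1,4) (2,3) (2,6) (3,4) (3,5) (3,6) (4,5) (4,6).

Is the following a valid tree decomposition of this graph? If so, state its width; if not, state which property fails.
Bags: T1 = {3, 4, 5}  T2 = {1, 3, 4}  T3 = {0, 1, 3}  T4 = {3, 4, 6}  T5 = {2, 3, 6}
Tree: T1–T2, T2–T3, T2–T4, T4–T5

Every vertex of G appears in some bag (union = {0, 1, 2, 3, 4, 5, 6}); every edge is covered by a bag; and for each vertex v the set of bags containing v is connected in the bag tree. The decomposition is therefore valid. The largest bag has 3 vertices, so the width is 2.

Yes; width 2.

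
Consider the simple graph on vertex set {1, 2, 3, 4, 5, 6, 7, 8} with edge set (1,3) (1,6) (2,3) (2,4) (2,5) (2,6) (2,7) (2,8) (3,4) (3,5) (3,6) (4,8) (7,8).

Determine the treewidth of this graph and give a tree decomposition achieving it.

Treewidth 2.
Bags: B1 = {2, 4, 8}  B2 = {2, 3, 4}  B3 = {2, 3, 6}  B4 = {2, 3, 5}  B5 = {1, 3, 6}  B6 = {2, 7, 8}
Tree: B1–B2, B2–B3, B3–B4, B3–B5, B1–B6

Every bag has size at most 3, so the width is 3 − 1 = 2 and tw(G) ≤ 2. Conversely, {1, 3, 6} is a clique of size 3, and the vertices of any clique must share a bag in every tree decomposition; so some bag has ≥ 3 vertices and tw(G) ≥ 2. Therefore the treewidth is 2.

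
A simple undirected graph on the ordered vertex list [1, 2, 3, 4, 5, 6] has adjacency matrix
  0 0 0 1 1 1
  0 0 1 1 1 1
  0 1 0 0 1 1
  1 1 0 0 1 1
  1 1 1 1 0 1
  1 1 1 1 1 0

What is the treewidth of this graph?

A width-3 tree decomposition is:
Bags: B1 = {1, 4, 5, 6}  B2 = {2, 4, 5, 6}  B3 = {2, 3, 5, 6}
Tree: B1–B2, B2–B3
Every bag has size at most 4, so the width is 4 − 1 = 3 and tw(G) ≤ 3. On the other hand G contains the 4-clique {1, 4, 5, 6}. A clique must lie in a single bag of any decomposition, so no decomposition can have width below 3. Combining the bounds, tw(G) = 3.

3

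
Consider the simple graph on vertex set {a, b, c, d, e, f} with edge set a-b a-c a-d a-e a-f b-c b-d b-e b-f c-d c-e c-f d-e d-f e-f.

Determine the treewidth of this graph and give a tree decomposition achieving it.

Treewidth 5.
Bags: B1 = {a, b, c, d, e, f}
Tree: (single bag)

With just one bag of size 6, the width is 6 − 1 = 5, so tw(G) ≤ 5. Conversely, {a, b, c, d, e, f} is a clique of size 6, and the vertices of any clique must share a bag in every tree decomposition; so some bag has ≥ 6 vertices and tw(G) ≥ 5. The upper and lower bounds meet at 5, so that is the treewidth.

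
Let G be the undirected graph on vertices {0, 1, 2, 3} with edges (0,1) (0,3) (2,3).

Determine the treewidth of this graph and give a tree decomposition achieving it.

Treewidth 1.
One optimal decomposition is:
Bags: B1 = {0, 1}  B2 = {0, 3}  B3 = {2, 3}
Tree: B1–B2, B2–B3

Every bag has size at most 2, so the width is 2 − 1 = 1 and tw(G) ≤ 1. Since G has at least one edge (e.g. 1–0), it is not an edgeless graph, so tw(G) ≥ 1. Hence tw(G) = 1 exactly.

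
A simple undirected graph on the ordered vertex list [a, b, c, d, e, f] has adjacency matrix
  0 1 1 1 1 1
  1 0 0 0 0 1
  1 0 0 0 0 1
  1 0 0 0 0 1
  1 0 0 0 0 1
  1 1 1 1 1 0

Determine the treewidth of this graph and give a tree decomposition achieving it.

Every bag has size at most 3, so the width is 3 − 1 = 2 and tw(G) ≤ 2. Conversely, {a, d, f} is a clique of size 3, and the vertices of any clique must share a bag in every tree decomposition; so some bag has ≥ 3 vertices and tw(G) ≥ 2. Hence tw(G) = 2 exactly.

Treewidth 2.
One optimal decomposition is:
Bags: B1 = {a, b, f}  B2 = {a, c, f}  B3 = {a, e, f}  B4 = {a, d, f}
Tree: B1–B2, B2–B3, B3–B4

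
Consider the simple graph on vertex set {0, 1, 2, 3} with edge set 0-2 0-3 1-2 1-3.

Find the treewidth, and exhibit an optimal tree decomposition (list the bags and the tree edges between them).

Every bag has size at most 3, so the width is 3 − 1 = 2 and tw(G) ≤ 2. For the lower bound, G contains the cycle 3–1–2–0–3, so G is not a forest; only forests have treewidth ≤ 1, hence tw(G) ≥ 2. The upper and lower bounds meet at 2, so that is the treewidth.

Treewidth 2.
One optimal decomposition is:
Bags: B1 = {1, 2, 3}  B2 = {0, 2, 3}
Tree: B1–B2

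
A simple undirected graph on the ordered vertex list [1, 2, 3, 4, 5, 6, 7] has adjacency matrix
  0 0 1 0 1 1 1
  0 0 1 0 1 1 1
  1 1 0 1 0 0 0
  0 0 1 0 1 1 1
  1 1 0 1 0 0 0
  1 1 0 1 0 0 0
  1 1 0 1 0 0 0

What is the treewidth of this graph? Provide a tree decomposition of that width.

Each bag holds 4 vertices, so the decomposition has width 3, which upper-bounds the treewidth. For the lower bound: the 4 vertex sets {3,4}, {2,7}, {1}, {6} are disjoint, each induces a connected subgraph, and every pair is joined by at least one edge of G. Contracting each set to a single vertex therefore yields K_{4} as a minor, and since treewidth is minor-monotone, tw(G) ≥ tw(K_{4}) = 3. Therefore the treewidth is 3.

Treewidth 3.
One optimal decomposition is:
Bags: B1 = {1, 2, 3, 4}  B2 = {1, 2, 4, 7}  B3 = {1, 2, 4, 6}  B4 = {1, 2, 4, 5}
Tree: B1–B2, B2–B3, B3–B4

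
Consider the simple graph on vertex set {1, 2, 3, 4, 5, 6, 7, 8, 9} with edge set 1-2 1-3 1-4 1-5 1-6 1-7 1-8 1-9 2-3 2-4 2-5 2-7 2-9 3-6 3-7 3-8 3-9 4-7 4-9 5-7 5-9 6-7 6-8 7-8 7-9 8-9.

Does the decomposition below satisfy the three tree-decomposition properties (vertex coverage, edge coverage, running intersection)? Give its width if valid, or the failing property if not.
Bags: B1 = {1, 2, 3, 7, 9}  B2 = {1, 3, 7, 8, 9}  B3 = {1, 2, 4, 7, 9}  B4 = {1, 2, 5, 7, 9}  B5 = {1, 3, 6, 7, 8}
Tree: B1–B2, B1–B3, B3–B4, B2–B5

Yes; width 4.

Every vertex of G appears in some bag (union = {1, 2, 3, 4, 5, 6, 7, 8, 9}); every edge is covered by a bag; and for each vertex v the set of bags containing v is connected in the bag tree. The decomposition is therefore valid. The largest bag has 5 vertices, so the width is 4.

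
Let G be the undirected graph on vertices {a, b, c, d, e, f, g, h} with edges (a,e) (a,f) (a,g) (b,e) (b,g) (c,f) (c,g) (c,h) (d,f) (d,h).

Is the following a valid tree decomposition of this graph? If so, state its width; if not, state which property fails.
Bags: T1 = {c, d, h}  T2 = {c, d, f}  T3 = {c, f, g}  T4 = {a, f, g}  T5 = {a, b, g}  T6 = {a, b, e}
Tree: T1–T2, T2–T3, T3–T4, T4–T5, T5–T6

Vertex coverage: the bags together contain {a, b, c, d, e, f, g, h}, the full vertex set. Edge coverage: each edge of G has both endpoints in at least one bag. Running intersection: for every vertex, the bags containing it form a connected subtree. All three properties hold, so this is a valid tree decomposition of width max|bag| − 1 = 2, and hence tw(G) ≤ 2.

Yes; width 2.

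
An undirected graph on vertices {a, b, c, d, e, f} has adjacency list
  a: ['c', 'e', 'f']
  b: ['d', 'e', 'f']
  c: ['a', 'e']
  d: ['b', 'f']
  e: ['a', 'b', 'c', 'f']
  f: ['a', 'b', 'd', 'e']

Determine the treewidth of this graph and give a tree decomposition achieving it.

Every bag has size at most 3, so the width is 3 − 1 = 2 and tw(G) ≤ 2. On the other hand G contains the 3-clique {a, c, e}. A clique must lie in a single bag of any decomposition, so no decomposition can have width below 2. Hence tw(G) = 2 exactly.

Treewidth 2.
Bags: B1 = {b, d, f}  B2 = {b, e, f}  B3 = {a, e, f}  B4 = {a, c, e}
Tree: B1–B2, B2–B3, B3–B4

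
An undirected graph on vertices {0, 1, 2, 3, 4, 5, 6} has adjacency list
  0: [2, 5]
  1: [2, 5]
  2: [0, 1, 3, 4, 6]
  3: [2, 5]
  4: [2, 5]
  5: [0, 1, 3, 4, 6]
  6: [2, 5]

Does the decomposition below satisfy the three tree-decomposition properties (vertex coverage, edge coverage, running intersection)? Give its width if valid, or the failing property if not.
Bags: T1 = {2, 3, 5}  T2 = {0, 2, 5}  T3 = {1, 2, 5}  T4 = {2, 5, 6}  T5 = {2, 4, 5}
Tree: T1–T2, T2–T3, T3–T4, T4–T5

Yes; width 2.

Vertex coverage: the bags together contain {0, 1, 2, 3, 4, 5, 6}, the full vertex set. Edge coverage: each edge of G has both endpoints in at least one bag. Running intersection: for every vertex, the bags containing it form a connected subtree. All three properties hold, so this is a valid tree decomposition of width max|bag| − 1 = 2, and hence tw(G) ≤ 2.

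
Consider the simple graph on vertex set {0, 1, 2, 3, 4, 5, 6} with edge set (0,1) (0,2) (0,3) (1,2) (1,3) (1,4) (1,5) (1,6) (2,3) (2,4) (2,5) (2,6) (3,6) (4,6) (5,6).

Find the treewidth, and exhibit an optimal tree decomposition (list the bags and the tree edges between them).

Every bag has size at most 4, so the width is 4 − 1 = 3 and tw(G) ≤ 3. Conversely, {0, 1, 2, 3} is a clique of size 4, and the vertices of any clique must share a bag in every tree decomposition; so some bag has ≥ 4 vertices and tw(G) ≥ 3. The upper and lower bounds meet at 3, so that is the treewidth.

Treewidth 3.
Bags: B1 = {1, 2, 3, 6}  B2 = {0, 1, 2, 3}  B3 = {1, 2, 4, 6}  B4 = {1, 2, 5, 6}
Tree: B1–B2, B1–B3, B1–B4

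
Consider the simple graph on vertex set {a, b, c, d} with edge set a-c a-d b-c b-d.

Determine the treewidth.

A width-2 tree decomposition is:
Bags: B1 = {a, c, d}  B2 = {b, c, d}
Tree: B1–B2
The largest bag has 3 vertices, giving width 2; this decomposition certifies tw(G) ≤ 2. Since d–a–c–b–d is a cycle in G, G is not acyclic. Forests are exactly the graphs of treewidth ≤ 1, so tw(G) ≥ 2. Hence tw(G) = 2 exactly.

2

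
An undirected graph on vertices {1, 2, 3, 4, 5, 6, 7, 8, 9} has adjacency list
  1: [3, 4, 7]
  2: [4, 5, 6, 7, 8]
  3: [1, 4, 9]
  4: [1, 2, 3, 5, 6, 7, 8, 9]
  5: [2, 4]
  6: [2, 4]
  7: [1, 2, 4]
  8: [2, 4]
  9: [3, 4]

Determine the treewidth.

A width-2 tree decomposition is:
Bags: B1 = {2, 4, 7}  B2 = {1, 4, 7}  B3 = {2, 4, 6}  B4 = {2, 4, 5}  B5 = {2, 4, 8}  B6 = {1, 3, 4}  B7 = {3, 4, 9}
Tree: B1–B2, B1–B3, B3–B4, B3–B5, B2–B6, B6–B7
Every bag has size at most 3, so the width is 3 − 1 = 2 and tw(G) ≤ 2. Conversely, {1, 3, 4} is a clique of size 3, and the vertices of any clique must share a bag in every tree decomposition; so some bag has ≥ 3 vertices and tw(G) ≥ 2. Hence tw(G) = 2 exactly.

2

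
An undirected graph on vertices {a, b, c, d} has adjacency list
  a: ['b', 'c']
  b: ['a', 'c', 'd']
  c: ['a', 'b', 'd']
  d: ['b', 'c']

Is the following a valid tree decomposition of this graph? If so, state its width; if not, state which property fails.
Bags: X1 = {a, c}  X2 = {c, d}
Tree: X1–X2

A tree decomposition must satisfy three properties: every vertex lies in some bag; for every edge, both endpoints lie together in some bag; and for every vertex, the bags containing it form a connected subtree. Here vertex b appears in no bag, so the decomposition is invalid.

No — vertex b appears in no bag.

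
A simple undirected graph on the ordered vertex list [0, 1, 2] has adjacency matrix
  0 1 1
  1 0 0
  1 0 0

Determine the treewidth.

1

A width-1 tree decomposition is:
Bags: B1 = {0, 1}  B2 = {0, 2}
Tree: B1–B2
Each bag holds 2 vertices, so the decomposition has width 1, which upper-bounds the treewidth. Any graph with an edge has treewidth ≥ 1, and G has the edge 1–0. Hence tw(G) = 1 exactly.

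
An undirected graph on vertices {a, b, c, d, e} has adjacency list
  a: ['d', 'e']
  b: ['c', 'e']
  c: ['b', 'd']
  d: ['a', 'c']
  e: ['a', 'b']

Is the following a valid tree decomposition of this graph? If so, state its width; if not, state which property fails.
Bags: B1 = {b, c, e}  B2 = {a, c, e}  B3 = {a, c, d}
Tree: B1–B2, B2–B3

Every vertex of G appears in some bag (union = {a, b, c, d, e}); every edge is covered by a bag; and for each vertex v the set of bags containing v is connected in the bag tree. The decomposition is therefore valid. The largest bag has 3 vertices, so the width is 2.

Yes; width 2.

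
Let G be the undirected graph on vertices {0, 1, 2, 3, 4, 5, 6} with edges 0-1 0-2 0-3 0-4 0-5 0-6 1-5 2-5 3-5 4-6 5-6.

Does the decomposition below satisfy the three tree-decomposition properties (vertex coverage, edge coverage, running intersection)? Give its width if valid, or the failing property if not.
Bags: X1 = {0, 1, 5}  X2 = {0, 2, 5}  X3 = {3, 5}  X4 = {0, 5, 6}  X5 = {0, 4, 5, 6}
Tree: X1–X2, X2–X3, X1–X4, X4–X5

No — edge (0,3) lies in no bag.

A tree decomposition must satisfy three properties: every vertex lies in some bag; for every edge, both endpoints lie together in some bag; and for every vertex, the bags containing it form a connected subtree. Here edge (0,3) lies in no bag, so the decomposition is invalid.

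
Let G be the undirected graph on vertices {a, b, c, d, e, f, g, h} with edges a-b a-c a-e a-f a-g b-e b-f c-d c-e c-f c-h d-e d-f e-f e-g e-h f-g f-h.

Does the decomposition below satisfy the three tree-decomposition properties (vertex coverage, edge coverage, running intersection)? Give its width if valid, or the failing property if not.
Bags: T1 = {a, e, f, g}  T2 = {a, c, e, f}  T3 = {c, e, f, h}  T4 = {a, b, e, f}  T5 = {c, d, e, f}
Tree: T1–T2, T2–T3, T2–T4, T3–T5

Every vertex of G appears in some bag (union = {a, b, c, d, e, f, g, h}); every edge is covered by a bag; and for each vertex v the set of bags containing v is connected in the bag tree. The decomposition is therefore valid. The largest bag has 4 vertices, so the width is 3.

Yes; width 3.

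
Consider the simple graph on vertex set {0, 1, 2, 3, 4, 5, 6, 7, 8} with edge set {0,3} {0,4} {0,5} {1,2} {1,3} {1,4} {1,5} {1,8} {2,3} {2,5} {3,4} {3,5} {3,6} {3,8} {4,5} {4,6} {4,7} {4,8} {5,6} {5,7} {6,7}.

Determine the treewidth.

A width-3 tree decomposition is:
Bags: B1 = {1, 3, 4, 5}  B2 = {0, 3, 4, 5}  B3 = {3, 4, 5, 6}  B4 = {4, 5, 6, 7}  B5 = {1, 3, 4, 8}  B6 = {1, 2, 3, 5}
Tree: B1–B2, B1–B3, B3–B4, B1–B5, B1–B6
Every bag has size at most 4, so the width is 4 − 1 = 3 and tw(G) ≤ 3. For the lower bound, the 4 vertices {1, 2, 3, 5} are pairwise adjacent, and any tree decomposition puts a clique entirely inside one bag — forcing width ≥ 3. Hence tw(G) = 3 exactly.

3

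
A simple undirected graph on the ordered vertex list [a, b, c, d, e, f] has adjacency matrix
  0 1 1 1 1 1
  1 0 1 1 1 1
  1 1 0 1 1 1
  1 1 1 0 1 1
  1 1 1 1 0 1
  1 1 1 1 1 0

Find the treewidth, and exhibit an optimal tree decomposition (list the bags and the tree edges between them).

Treewidth 5.
One optimal decomposition is:
Bags: B1 = {a, b, c, d, e, f}
Tree: (single bag)

With just one bag of size 6, the width is 6 − 1 = 5, so tw(G) ≤ 5. For the lower bound, the 6 vertices {a, b, c, d, e, f} are pairwise adjacent, and any tree decomposition puts a clique entirely inside one bag — forcing width ≥ 5. The upper and lower bounds meet at 5, so that is the treewidth.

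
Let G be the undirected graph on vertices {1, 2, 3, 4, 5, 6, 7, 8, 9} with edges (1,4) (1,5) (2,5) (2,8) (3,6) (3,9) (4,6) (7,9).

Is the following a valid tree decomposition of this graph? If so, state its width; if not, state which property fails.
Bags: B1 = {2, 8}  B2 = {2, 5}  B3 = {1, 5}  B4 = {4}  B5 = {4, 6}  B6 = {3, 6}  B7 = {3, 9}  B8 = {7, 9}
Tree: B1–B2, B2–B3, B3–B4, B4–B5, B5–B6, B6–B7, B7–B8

A tree decomposition must satisfy three properties: every vertex lies in some bag; for every edge, both endpoints lie together in some bag; and for every vertex, the bags containing it form a connected subtree. Here edge (1,4) lies in no bag, so the decomposition is invalid.

No — edge (1,4) lies in no bag.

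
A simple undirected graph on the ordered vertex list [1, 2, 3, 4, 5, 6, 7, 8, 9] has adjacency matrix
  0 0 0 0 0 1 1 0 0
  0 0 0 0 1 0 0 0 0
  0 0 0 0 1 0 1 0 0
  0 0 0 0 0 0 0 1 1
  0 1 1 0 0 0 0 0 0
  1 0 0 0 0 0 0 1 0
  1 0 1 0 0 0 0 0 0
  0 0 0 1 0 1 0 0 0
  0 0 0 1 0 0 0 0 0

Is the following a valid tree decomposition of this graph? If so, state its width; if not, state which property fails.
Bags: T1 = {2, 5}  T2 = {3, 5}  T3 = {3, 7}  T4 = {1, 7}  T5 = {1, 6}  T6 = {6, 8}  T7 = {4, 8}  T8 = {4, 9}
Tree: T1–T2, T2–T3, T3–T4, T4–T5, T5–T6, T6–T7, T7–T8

Checking the three conditions: (i) the bags cover all of {1, 2, 3, 4, 5, 6, 7, 8, 9}; (ii) for each edge, some bag contains both endpoints; (iii) the bags containing any fixed vertex form a subtree. All hold, so the decomposition is valid with width 2 − 1 = 1.

Yes; width 1.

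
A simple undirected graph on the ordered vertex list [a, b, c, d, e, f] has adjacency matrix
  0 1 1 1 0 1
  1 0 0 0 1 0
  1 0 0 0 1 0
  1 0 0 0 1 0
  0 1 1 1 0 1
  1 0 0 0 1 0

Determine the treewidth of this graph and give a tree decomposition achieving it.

The largest bag has 3 vertices, giving width 2; this decomposition certifies tw(G) ≤ 2. The edges e–f–a–c–e form a cycle, so G is not a tree and its treewidth is at least 2. Therefore the treewidth is 2.

Treewidth 2.
Bags: B1 = {a, e, f}  B2 = {a, c, e}  B3 = {a, d, e}  B4 = {a, b, e}
Tree: B1–B2, B2–B3, B3–B4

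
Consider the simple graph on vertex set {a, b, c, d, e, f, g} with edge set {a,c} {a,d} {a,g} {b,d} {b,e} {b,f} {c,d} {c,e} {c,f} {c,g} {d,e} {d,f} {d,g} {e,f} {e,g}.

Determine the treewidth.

3

A width-3 tree decomposition is:
Bags: B1 = {c, d, e, g}  B2 = {c, d, e, f}  B3 = {a, c, d, g}  B4 = {b, d, e, f}
Tree: B1–B2, B1–B3, B2–B4
Every bag has size at most 4, so the width is 4 − 1 = 3 and tw(G) ≤ 3. Conversely, {c, d, e, g} is a clique of size 4, and the vertices of any clique must share a bag in every tree decomposition; so some bag has ≥ 4 vertices and tw(G) ≥ 3. Hence tw(G) = 3 exactly.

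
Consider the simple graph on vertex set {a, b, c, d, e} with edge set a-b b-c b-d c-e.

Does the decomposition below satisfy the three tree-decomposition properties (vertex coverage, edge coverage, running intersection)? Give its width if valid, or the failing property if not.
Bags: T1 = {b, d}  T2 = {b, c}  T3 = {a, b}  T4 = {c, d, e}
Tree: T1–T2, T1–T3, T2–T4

A tree decomposition must satisfy three properties: every vertex lies in some bag; for every edge, both endpoints lie together in some bag; and for every vertex, the bags containing it form a connected subtree. Here bags containing vertex d are not connected in the tree, so the decomposition is invalid.

No — bags containing vertex d are not connected in the tree.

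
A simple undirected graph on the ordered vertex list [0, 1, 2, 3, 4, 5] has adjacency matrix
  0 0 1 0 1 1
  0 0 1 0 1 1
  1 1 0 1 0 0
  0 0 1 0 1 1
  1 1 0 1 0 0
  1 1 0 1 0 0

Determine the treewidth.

A width-3 tree decomposition is:
Bags: B1 = {1, 2, 4, 5}  B2 = {0, 2, 4, 5}  B3 = {2, 3, 4, 5}
Tree: B1–B2, B2–B3
The largest bag has 4 vertices, giving width 3; this decomposition certifies tw(G) ≤ 3. For the lower bound: the 4 vertex sets {1,2}, {0,4}, {5}, {3} are disjoint, each induces a connected subgraph, and every pair is joined by at least one edge of G. Contracting each set to a single vertex therefore yields K_{4} as a minor, and since treewidth is minor-monotone, tw(G) ≥ tw(K_{4}) = 3. The upper and lower bounds meet at 3, so that is the treewidth.

3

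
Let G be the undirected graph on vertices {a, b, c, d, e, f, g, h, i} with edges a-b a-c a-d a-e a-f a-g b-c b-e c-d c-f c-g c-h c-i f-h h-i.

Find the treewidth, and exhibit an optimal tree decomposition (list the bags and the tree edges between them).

The largest bag has 3 vertices, giving width 2; this decomposition certifies tw(G) ≤ 2. Conversely, {a, b, e} is a clique of size 3, and the vertices of any clique must share a bag in every tree decomposition; so some bag has ≥ 3 vertices and tw(G) ≥ 2. Therefore the treewidth is 2.

Treewidth 2.
Bags: B1 = {a, c, f}  B2 = {a, b, c}  B3 = {a, b, e}  B4 = {c, f, h}  B5 = {a, c, g}  B6 = {c, h, i}  B7 = {a, c, d}
Tree: B1–B2, B2–B3, B1–B4, B1–B5, B4–B6, B1–B7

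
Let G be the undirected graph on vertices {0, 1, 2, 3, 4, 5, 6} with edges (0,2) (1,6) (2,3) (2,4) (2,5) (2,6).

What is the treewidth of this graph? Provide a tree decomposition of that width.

Every bag has size at most 2, so the width is 2 − 1 = 1 and tw(G) ≤ 1. Since G has at least one edge (e.g. 2–3), it is not an edgeless graph, so tw(G) ≥ 1. Combining the bounds, tw(G) = 1.

Treewidth 1.
One such decomposition:
Bags: B1 = {2, 3}  B2 = {2, 6}  B3 = {0, 2}  B4 = {2, 5}  B5 = {1, 6}  B6 = {2, 4}
Tree: B1–B2, B1–B3, B1–B4, B2–B5, B3–B6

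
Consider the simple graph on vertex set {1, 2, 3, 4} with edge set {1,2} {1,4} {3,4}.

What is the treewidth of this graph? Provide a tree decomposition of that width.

Treewidth 1.
One such decomposition:
Bags: B1 = {1, 4}  B2 = {3, 4}  B3 = {1, 2}
Tree: B1–B2, B1–B3

The largest bag has 2 vertices, giving width 1; this decomposition certifies tw(G) ≤ 1. Since G has at least one edge (e.g. 1–4), it is not an edgeless graph, so tw(G) ≥ 1. Combining the bounds, tw(G) = 1.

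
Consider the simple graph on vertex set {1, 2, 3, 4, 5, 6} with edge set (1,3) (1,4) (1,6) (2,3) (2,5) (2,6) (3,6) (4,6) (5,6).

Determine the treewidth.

2

A width-2 tree decomposition is:
Bags: B1 = {2, 3, 6}  B2 = {1, 3, 6}  B3 = {2, 5, 6}  B4 = {1, 4, 6}
Tree: B1–B2, B1–B3, B2–B4
The largest bag has 3 vertices, giving width 2; this decomposition certifies tw(G) ≤ 2. On the other hand G contains the 3-clique {1, 3, 6}. A clique must lie in a single bag of any decomposition, so no decomposition can have width below 2. The upper and lower bounds meet at 2, so that is the treewidth.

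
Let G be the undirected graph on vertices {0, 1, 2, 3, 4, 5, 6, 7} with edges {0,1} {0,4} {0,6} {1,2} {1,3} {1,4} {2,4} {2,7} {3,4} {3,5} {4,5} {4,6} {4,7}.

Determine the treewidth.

A width-2 tree decomposition is:
Bags: B1 = {1, 2, 4}  B2 = {0, 1, 4}  B3 = {1, 3, 4}  B4 = {0, 4, 6}  B5 = {3, 4, 5}  B6 = {2, 4, 7}
Tree: B1–B2, B2–B3, B2–B4, B3–B5, B1–B6
The largest bag has 3 vertices, giving width 2; this decomposition certifies tw(G) ≤ 2. Conversely, {0, 1, 4} is a clique of size 3, and the vertices of any clique must share a bag in every tree decomposition; so some bag has ≥ 3 vertices and tw(G) ≥ 2. Hence tw(G) = 2 exactly.

2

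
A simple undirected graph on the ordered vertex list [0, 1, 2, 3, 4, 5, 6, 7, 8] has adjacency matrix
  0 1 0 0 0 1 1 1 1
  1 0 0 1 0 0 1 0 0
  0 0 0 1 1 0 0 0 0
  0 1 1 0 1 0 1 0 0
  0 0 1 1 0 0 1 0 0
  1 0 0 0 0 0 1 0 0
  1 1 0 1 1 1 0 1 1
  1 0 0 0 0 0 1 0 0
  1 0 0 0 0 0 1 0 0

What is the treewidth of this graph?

2

A width-2 tree decomposition is:
Bags: B1 = {3, 4, 6}  B2 = {1, 3, 6}  B3 = {0, 1, 6}  B4 = {0, 6, 8}  B5 = {0, 5, 6}  B6 = {2, 3, 4}  B7 = {0, 6, 7}
Tree: B1–B2, B2–B3, B3–B4, B4–B5, B1–B6, B5–B7
The largest bag has 3 vertices, giving width 2; this decomposition certifies tw(G) ≤ 2. On the other hand G contains the 3-clique {2, 3, 4}. A clique must lie in a single bag of any decomposition, so no decomposition can have width below 2. The upper and lower bounds meet at 2, so that is the treewidth.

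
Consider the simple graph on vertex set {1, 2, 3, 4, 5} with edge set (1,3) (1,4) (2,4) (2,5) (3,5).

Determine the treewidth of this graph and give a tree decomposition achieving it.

Treewidth 2.
Bags: B1 = {2, 4, 5}  B2 = {3, 4, 5}  B3 = {1, 3, 4}
Tree: B1–B2, B2–B3

Each bag holds 3 vertices, so the decomposition has width 2, which upper-bounds the treewidth. The edges 4–2–5–3–1–4 form a cycle, so G is not a tree and its treewidth is at least 2. Therefore the treewidth is 2.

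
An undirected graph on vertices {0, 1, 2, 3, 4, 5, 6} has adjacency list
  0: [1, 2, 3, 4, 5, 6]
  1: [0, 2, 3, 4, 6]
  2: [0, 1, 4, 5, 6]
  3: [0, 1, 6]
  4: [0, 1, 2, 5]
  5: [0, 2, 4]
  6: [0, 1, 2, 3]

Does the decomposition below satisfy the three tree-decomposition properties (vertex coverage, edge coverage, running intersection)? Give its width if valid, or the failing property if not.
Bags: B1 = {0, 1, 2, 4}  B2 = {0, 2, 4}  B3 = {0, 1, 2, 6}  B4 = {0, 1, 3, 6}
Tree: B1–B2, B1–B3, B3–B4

A tree decomposition must satisfy three properties: every vertex lies in some bag; for every edge, both endpoints lie together in some bag; and for every vertex, the bags containing it form a connected subtree. Here vertex 5 appears in no bag, so the decomposition is invalid.

No — vertex 5 appears in no bag.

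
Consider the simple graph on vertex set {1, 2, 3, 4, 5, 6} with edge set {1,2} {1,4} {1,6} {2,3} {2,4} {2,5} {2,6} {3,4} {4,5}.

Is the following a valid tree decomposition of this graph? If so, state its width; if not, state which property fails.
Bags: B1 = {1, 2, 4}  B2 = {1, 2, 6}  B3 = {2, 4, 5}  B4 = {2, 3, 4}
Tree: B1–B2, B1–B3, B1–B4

Checking the three conditions: (i) the bags cover all of {1, 2, 3, 4, 5, 6}; (ii) for each edge, some bag contains both endpoints; (iii) the bags containing any fixed vertex form a subtree. All hold, so the decomposition is valid with width 3 − 1 = 2.

Yes; width 2.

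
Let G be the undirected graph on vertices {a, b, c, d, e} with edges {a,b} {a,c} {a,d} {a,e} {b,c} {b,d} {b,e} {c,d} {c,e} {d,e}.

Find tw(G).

4

A width-4 tree decomposition is:
Bags: B1 = {a, b, c, d, e}
Tree: (single bag)
With just one bag of size 5, the width is 5 − 1 = 4, so tw(G) ≤ 4. Conversely, {a, b, c, d, e} is a clique of size 5, and the vertices of any clique must share a bag in every tree decomposition; so some bag has ≥ 5 vertices and tw(G) ≥ 4. Combining the bounds, tw(G) = 4.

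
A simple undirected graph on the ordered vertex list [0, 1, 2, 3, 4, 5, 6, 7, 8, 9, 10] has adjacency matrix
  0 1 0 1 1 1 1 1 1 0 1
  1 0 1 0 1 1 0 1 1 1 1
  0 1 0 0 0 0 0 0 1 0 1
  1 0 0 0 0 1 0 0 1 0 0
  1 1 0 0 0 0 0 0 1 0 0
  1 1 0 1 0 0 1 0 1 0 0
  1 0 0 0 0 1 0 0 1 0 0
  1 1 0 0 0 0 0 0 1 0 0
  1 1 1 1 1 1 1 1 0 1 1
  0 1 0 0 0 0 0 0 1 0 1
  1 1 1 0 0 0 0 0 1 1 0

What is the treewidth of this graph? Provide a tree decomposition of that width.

Treewidth 3.
One optimal decomposition is:
Bags: B1 = {0, 1, 8, 10}  B2 = {0, 1, 7, 8}  B3 = {1, 2, 8, 10}  B4 = {0, 1, 5, 8}  B5 = {0, 3, 5, 8}  B6 = {0, 5, 6, 8}  B7 = {0, 1, 4, 8}  B8 = {1, 8, 9, 10}
Tree: B1–B2, B1–B3, B2–B4, B4–B5, B4–B6, B2–B7, B3–B8

The largest bag has 4 vertices, giving width 3; this decomposition certifies tw(G) ≤ 3. On the other hand G contains the 4-clique {0, 1, 8, 10}. A clique must lie in a single bag of any decomposition, so no decomposition can have width below 3. Hence tw(G) = 3 exactly.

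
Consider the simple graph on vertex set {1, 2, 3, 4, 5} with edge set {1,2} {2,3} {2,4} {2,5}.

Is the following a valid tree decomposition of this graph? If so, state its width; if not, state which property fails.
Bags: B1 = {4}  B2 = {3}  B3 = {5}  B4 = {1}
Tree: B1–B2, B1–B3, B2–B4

A tree decomposition must satisfy three properties: every vertex lies in some bag; for every edge, both endpoints lie together in some bag; and for every vertex, the bags containing it form a connected subtree. Here vertex 2 appears in no bag, so the decomposition is invalid.

No — vertex 2 appears in no bag.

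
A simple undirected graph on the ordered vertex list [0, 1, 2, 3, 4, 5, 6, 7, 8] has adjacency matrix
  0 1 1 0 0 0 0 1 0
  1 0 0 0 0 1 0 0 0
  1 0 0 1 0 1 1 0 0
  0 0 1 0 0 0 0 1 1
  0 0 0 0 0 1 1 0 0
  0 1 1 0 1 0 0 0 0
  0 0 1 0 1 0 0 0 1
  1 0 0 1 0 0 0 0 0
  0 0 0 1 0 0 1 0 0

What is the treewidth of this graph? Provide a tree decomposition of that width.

Each bag holds 4 vertices, so the decomposition has width 3, which upper-bounds the treewidth. For the lower bound: the 4 vertex sets {4,6,8}, {3}, {2}, {0,1,5,7} are disjoint, each induces a connected subgraph, and every pair is joined by at least one edge of G. Contracting each set to a single vertex therefore yields K_{4} as a minor, and since treewidth is minor-monotone, tw(G) ≥ tw(K_{4}) = 3. Combining the bounds, tw(G) = 3.

Treewidth 3.
One such decomposition:
Bags: B1 = {3, 4, 6, 8}  B2 = {2, 3, 4, 6}  B3 = {2, 3, 4, 5}  B4 = {2, 3, 5, 7}  B5 = {0, 2, 5, 7}  B6 = {0, 1, 5, 7}
Tree: B1–B2, B2–B3, B3–B4, B4–B5, B5–B6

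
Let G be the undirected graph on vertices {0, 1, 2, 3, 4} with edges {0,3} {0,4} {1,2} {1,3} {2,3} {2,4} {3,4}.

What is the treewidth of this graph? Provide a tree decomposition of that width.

Every bag has size at most 3, so the width is 3 − 1 = 2 and tw(G) ≤ 2. Conversely, {0, 3, 4} is a clique of size 3, and the vertices of any clique must share a bag in every tree decomposition; so some bag has ≥ 3 vertices and tw(G) ≥ 2. Hence tw(G) = 2 exactly.

Treewidth 2.
One optimal decomposition is:
Bags: B1 = {2, 3, 4}  B2 = {0, 3, 4}  B3 = {1, 2, 3}
Tree: B1–B2, B1–B3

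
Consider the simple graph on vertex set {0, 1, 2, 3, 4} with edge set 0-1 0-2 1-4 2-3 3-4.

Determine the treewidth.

A width-2 tree decomposition is:
Bags: B1 = {0, 1, 4}  B2 = {0, 3, 4}  B3 = {0, 2, 3}
Tree: B1–B2, B2–B3
Every bag has size at most 3, so the width is 3 − 1 = 2 and tw(G) ≤ 2. Since 0–1–4–3–2–0 is a cycle in G, G is not acyclic. Forests are exactly the graphs of treewidth ≤ 1, so tw(G) ≥ 2. Combining the bounds, tw(G) = 2.

2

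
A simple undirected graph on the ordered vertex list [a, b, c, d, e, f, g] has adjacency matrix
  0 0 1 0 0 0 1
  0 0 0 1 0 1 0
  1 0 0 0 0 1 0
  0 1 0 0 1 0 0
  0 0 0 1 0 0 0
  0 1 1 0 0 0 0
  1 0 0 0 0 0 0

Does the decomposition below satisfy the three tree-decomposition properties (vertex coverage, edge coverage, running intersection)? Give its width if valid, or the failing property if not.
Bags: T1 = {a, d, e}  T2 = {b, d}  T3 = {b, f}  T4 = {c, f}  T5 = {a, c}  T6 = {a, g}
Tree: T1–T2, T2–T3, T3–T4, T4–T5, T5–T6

A tree decomposition must satisfy three properties: every vertex lies in some bag; for every edge, both endpoints lie together in some bag; and for every vertex, the bags containing it form a connected subtree. Here bags containing vertex a are not connected in the tree, so the decomposition is invalid.

No — bags containing vertex a are not connected in the tree.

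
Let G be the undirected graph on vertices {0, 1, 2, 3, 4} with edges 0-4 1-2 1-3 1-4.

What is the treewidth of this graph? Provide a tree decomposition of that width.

Treewidth 1.
One such decomposition:
Bags: B1 = {1, 3}  B2 = {1, 4}  B3 = {1, 2}  B4 = {0, 4}
Tree: B1–B2, B2–B3, B2–B4

The largest bag has 2 vertices, giving width 1; this decomposition certifies tw(G) ≤ 1. Since G has at least one edge (e.g. 3–1), it is not an edgeless graph, so tw(G) ≥ 1. Combining the bounds, tw(G) = 1.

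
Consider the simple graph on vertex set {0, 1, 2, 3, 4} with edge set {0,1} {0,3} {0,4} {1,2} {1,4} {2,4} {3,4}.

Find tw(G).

2

A width-2 tree decomposition is:
Bags: B1 = {0, 3, 4}  B2 = {0, 1, 4}  B3 = {1, 2, 4}
Tree: B1–B2, B2–B3
Each bag holds 3 vertices, so the decomposition has width 2, which upper-bounds the treewidth. Conversely, {0, 1, 4} is a clique of size 3, and the vertices of any clique must share a bag in every tree decomposition; so some bag has ≥ 3 vertices and tw(G) ≥ 2. Hence tw(G) = 2 exactly.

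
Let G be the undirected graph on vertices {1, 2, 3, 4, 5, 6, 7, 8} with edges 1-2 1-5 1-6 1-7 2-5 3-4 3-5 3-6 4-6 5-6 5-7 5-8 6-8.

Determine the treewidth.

2

A width-2 tree decomposition is:
Bags: B1 = {1, 5, 6}  B2 = {3, 5, 6}  B3 = {1, 5, 7}  B4 = {1, 2, 5}  B5 = {5, 6, 8}  B6 = {3, 4, 6}
Tree: B1–B2, B1–B3, B1–B4, B2–B5, B2–B6
The largest bag has 3 vertices, giving width 2; this decomposition certifies tw(G) ≤ 2. On the other hand G contains the 3-clique {3, 4, 6}. A clique must lie in a single bag of any decomposition, so no decomposition can have width below 2. Therefore the treewidth is 2.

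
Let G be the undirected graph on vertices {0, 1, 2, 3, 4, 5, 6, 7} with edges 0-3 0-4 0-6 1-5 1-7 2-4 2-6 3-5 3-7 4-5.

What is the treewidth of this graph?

A width-2 tree decomposition is:
Bags: B1 = {1, 5, 7}  B2 = {3, 5, 7}  B3 = {3, 4, 5}  B4 = {0, 3, 4}  B5 = {0, 2, 4}  B6 = {0, 2, 6}
Tree: B1–B2, B2–B3, B3–B4, B4–B5, B5–B6
Each bag holds 3 vertices, so the decomposition has width 2, which upper-bounds the treewidth. Since 1–7–3–5–1 is a cycle in G, G is not acyclic. Forests are exactly the graphs of treewidth ≤ 1, so tw(G) ≥ 2. Therefore the treewidth is 2.

2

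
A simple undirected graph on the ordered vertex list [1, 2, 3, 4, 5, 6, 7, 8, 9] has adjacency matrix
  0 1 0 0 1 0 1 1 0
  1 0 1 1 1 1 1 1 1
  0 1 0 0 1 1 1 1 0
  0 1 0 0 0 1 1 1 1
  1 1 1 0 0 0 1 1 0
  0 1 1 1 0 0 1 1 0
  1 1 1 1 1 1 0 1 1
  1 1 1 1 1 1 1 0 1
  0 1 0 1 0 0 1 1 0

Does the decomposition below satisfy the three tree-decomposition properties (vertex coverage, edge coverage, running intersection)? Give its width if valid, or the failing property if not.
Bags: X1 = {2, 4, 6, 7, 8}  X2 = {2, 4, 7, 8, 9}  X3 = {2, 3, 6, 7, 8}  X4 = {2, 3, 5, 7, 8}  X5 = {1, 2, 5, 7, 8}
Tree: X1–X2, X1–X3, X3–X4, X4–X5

Yes; width 4.

Vertex coverage: the bags together contain {1, 2, 3, 4, 5, 6, 7, 8, 9}, the full vertex set. Edge coverage: each edge of G has both endpoints in at least one bag. Running intersection: for every vertex, the bags containing it form a connected subtree. All three properties hold, so this is a valid tree decomposition of width max|bag| − 1 = 4, and hence tw(G) ≤ 4.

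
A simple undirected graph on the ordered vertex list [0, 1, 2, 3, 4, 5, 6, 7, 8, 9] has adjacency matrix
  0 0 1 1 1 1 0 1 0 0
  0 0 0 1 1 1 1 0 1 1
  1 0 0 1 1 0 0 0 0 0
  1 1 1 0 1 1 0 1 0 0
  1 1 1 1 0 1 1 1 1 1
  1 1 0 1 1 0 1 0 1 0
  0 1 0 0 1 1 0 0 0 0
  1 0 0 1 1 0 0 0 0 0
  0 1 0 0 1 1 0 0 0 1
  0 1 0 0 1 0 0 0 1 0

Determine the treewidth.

A width-3 tree decomposition is:
Bags: B1 = {1, 3, 4, 5}  B2 = {1, 4, 5, 8}  B3 = {0, 3, 4, 5}  B4 = {1, 4, 5, 6}  B5 = {1, 4, 8, 9}  B6 = {0, 3, 4, 7}  B7 = {0, 2, 3, 4}
Tree: B1–B2, B1–B3, B2–B4, B2–B5, B3–B6, B6–B7
Each bag holds 4 vertices, so the decomposition has width 3, which upper-bounds the treewidth. For the lower bound, the 4 vertices {0, 2, 3, 4} are pairwise adjacent, and any tree decomposition puts a clique entirely inside one bag — forcing width ≥ 3. Hence tw(G) = 3 exactly.

3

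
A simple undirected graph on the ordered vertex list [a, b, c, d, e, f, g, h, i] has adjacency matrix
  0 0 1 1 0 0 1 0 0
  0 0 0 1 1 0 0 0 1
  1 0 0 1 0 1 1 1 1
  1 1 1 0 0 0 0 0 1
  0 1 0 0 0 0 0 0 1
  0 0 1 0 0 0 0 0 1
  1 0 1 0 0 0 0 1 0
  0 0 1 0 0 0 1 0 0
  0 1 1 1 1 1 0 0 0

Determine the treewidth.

A width-2 tree decomposition is:
Bags: B1 = {b, d, i}  B2 = {c, d, i}  B3 = {a, c, d}  B4 = {a, c, g}  B5 = {b, e, i}  B6 = {c, g, h}  B7 = {c, f, i}
Tree: B1–B2, B2–B3, B3–B4, B1–B5, B4–B6, B2–B7
The largest bag has 3 vertices, giving width 2; this decomposition certifies tw(G) ≤ 2. For the lower bound, the 3 vertices {b, e, i} are pairwise adjacent, and any tree decomposition puts a clique entirely inside one bag — forcing width ≥ 2. Combining the bounds, tw(G) = 2.

2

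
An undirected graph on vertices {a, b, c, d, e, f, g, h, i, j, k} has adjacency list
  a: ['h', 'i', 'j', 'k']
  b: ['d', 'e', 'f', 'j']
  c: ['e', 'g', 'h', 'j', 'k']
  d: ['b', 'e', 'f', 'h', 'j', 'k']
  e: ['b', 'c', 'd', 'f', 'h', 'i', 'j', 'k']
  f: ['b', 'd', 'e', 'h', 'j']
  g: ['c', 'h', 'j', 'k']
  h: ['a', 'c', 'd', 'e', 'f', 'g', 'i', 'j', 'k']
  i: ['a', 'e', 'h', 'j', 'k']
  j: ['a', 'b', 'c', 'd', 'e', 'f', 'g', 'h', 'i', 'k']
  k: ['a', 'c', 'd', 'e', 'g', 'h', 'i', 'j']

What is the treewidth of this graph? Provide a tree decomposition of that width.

The largest bag has 5 vertices, giving width 4; this decomposition certifies tw(G) ≤ 4. On the other hand G contains the 5-clique {d, e, f, h, j}. A clique must lie in a single bag of any decomposition, so no decomposition can have width below 4. Hence tw(G) = 4 exactly.

Treewidth 4.
One optimal decomposition is:
Bags: B1 = {d, e, f, h, j}  B2 = {d, e, h, j, k}  B3 = {e, h, i, j, k}  B4 = {b, d, e, f, j}  B5 = {c, e, h, j, k}  B6 = {c, g, h, j, k}  B7 = {a, h, i, j, k}
Tree: B1–B2, B2–B3, B1–B4, B2–B5, B5–B6, B3–B7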